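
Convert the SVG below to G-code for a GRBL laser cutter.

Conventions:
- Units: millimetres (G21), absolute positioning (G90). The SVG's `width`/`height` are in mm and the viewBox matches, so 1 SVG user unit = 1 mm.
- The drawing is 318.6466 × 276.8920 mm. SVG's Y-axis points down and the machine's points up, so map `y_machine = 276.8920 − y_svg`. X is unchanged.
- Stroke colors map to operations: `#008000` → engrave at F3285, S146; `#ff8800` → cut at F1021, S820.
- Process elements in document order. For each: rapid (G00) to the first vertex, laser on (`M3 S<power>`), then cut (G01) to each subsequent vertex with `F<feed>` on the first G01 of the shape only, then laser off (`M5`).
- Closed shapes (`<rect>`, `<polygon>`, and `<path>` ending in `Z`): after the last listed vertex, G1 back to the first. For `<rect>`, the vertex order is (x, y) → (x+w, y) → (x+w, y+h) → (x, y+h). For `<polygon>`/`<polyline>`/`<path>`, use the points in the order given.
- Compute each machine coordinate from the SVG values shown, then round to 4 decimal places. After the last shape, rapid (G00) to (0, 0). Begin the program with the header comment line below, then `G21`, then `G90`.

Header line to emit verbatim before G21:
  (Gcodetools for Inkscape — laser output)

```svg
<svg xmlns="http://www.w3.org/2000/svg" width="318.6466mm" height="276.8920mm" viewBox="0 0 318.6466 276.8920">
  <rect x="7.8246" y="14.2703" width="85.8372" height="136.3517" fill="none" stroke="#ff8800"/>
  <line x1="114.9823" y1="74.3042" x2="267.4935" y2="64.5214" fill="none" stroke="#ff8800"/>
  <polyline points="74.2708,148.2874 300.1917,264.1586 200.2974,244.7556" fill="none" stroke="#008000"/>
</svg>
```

1 u = 1 mm; y_m = 276.8920 − y.

[1] `<rect>` rectangle, #ff8800→cut S820 F1021: (7.8246,262.6217) → (93.6618,262.6217) → (93.6618,126.2700) → (7.8246,126.2700) → (7.8246,262.6217) (closed)

[2] `<line>` line segment, #ff8800→cut S820 F1021: (114.9823,202.5878) → (267.4935,212.3706)

[3] `<polyline>` open polyline, #008000→engrave S146 F3285: (74.2708,128.6046) → (300.1917,12.7334) → (200.2974,32.1364)

(Gcodetools for Inkscape — laser output)
G21
G90
G00 X7.8246 Y262.6217
M3 S820
G01 X93.6618 Y262.6217 F1021
G01 X93.6618 Y126.2700
G01 X7.8246 Y126.2700
G01 X7.8246 Y262.6217
M5
G00 X114.9823 Y202.5878
M3 S820
G01 X267.4935 Y212.3706 F1021
M5
G00 X74.2708 Y128.6046
M3 S146
G01 X300.1917 Y12.7334 F3285
G01 X200.2974 Y32.1364
M5
G00 X0.0000 Y0.0000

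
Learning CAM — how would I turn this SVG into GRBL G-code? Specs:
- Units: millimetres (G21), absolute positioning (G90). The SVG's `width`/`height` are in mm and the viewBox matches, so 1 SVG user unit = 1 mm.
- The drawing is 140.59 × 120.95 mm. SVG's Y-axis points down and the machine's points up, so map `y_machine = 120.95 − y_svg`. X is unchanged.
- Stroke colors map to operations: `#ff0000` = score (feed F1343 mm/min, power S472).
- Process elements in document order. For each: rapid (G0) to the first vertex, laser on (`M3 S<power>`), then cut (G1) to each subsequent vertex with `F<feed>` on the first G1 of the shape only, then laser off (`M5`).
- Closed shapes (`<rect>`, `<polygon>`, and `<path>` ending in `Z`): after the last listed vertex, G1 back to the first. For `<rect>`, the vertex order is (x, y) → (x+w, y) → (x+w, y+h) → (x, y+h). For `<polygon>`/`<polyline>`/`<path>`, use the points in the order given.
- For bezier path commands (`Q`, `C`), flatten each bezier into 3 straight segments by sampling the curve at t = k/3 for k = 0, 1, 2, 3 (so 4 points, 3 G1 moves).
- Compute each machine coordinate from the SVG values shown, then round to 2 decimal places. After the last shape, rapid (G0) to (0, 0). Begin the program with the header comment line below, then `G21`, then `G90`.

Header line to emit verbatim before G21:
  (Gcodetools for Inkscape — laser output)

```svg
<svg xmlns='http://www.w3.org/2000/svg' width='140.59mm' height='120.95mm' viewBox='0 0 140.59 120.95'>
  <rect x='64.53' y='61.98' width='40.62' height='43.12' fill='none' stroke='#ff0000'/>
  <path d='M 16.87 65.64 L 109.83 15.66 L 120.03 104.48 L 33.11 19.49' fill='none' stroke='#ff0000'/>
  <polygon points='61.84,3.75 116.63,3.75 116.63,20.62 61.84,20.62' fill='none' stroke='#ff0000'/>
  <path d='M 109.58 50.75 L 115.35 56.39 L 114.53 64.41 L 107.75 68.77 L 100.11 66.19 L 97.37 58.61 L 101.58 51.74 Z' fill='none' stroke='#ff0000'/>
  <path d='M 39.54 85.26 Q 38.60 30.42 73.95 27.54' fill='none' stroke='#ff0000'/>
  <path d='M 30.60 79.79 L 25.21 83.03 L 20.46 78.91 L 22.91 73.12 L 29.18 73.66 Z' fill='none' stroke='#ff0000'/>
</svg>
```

(Gcodetools for Inkscape — laser output)
G21
G90
G0 X64.53 Y58.97
M3 S472
G1 X105.15 Y58.97 F1343
G1 X105.15 Y15.85
G1 X64.53 Y15.85
G1 X64.53 Y58.97
M5
G0 X16.87 Y55.31
M3 S472
G1 X109.83 Y105.29 F1343
G1 X120.03 Y16.47
G1 X33.11 Y101.46
M5
G0 X61.84 Y117.20
M3 S472
G1 X116.63 Y117.20 F1343
G1 X116.63 Y100.33
G1 X61.84 Y100.33
G1 X61.84 Y117.20
M5
G0 X109.58 Y70.20
M3 S472
G1 X115.35 Y64.56 F1343
G1 X114.53 Y56.54
G1 X107.75 Y52.18
G1 X100.11 Y54.76
G1 X97.37 Y62.34
G1 X101.58 Y69.21
G1 X109.58 Y70.20
M5
G0 X39.54 Y35.69
M3 S472
G1 X42.95 Y66.48 F1343
G1 X54.42 Y85.72
G1 X73.95 Y93.41
M5
G0 X30.60 Y41.16
M3 S472
G1 X25.21 Y37.92 F1343
G1 X20.46 Y42.04
G1 X22.91 Y47.83
G1 X29.18 Y47.29
G1 X30.60 Y41.16
M5
G0 X0.00 Y0.00

viewBox `0 0 140.59 120.95` with mm width/height → 1 unit = 1 mm. Flip: y_m = 120.95 − y_svg.

**Shape 1** — `<rect>` rectangle, stroke `#ff0000` → score (S472, F1343). Machine vertices: (64.53,58.97) → (105.15,58.97) → (105.15,15.85) → (64.53,15.85) → (64.53,58.97). Closed: final G1 returns to the first vertex.

**Shape 2** — `<path>` open polyline, stroke `#ff0000` → score (S472, F1343). Machine vertices: (16.87,55.31) → (109.83,105.29) → (120.03,16.47) → (33.11,101.46). Open path.

**Shape 3** — `<polygon>` rectangle, stroke `#ff0000` → score (S472, F1343). Machine vertices: (61.84,117.20) → (116.63,117.20) → (116.63,100.33) → (61.84,100.33) → (61.84,117.20). Closed: final G1 returns to the first vertex.

**Shape 4** — `<path>` regular polygon, stroke `#ff0000` → score (S472, F1343). Machine vertices: (109.58,70.20) → (115.35,64.56) → (114.53,56.54) → (107.75,52.18) → (100.11,54.76) → (97.37,62.34) → (101.58,69.21) → (109.58,70.20). Closed: final G1 returns to the first vertex.

**Shape 5** — `<path>` quadratic bezier, stroke `#ff0000` → score (S472, F1343). Control points (SVG): P0=(39.54,85.26), P1=(38.60,30.42), P2=(73.95,27.54); sampled at t=k/3. Machine vertices: (39.54,35.69) → (42.95,66.48) → (54.42,85.72) → (73.95,93.41). Open path.

**Shape 6** — `<path>` regular polygon, stroke `#ff0000` → score (S472, F1343). Machine vertices: (30.60,41.16) → (25.21,37.92) → (20.46,42.04) → (22.91,47.83) → (29.18,47.29) → (30.60,41.16). Closed: final G1 returns to the first vertex.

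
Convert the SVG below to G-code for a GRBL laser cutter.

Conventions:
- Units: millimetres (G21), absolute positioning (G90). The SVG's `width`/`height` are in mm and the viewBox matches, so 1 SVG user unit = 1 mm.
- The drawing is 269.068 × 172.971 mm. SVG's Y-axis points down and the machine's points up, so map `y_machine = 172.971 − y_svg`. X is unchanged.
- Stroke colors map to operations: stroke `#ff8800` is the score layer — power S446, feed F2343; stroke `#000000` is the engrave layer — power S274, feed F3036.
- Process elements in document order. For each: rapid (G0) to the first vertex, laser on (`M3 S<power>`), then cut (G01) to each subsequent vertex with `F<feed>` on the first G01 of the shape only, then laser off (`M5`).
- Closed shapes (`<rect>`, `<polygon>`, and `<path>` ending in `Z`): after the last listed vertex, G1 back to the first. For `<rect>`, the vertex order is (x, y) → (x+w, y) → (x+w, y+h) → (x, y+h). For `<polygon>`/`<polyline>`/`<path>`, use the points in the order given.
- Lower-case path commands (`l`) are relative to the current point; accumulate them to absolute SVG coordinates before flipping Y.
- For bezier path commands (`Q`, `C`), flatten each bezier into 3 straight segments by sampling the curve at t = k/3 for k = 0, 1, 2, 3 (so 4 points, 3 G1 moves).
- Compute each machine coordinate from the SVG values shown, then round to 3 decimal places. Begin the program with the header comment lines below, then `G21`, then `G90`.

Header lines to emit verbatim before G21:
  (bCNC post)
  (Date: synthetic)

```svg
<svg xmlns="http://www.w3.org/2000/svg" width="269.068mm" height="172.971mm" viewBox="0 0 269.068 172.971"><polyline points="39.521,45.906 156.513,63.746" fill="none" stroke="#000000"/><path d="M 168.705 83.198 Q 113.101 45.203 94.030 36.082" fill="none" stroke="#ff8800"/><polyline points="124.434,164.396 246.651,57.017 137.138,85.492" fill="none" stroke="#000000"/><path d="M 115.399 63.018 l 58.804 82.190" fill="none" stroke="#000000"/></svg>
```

viewBox `0 0 269.068 172.971` with mm width/height → 1 unit = 1 mm. Flip: y_m = 172.971 − y_svg.

**Shape 1** — `<polyline>` line segment, stroke `#000000` → engrave (S274, F3036). Machine vertices: (39.521,127.065) → (156.513,109.225). Open path.

**Shape 2** — `<path>` quadratic bezier, stroke `#ff8800` → score (S446, F2343). Control points (SVG): P0=(168.705,83.198), P1=(113.101,45.203), P2=(94.030,36.082); sampled at t=k/3. Machine vertices: (168.705,89.773) → (135.695,111.895) → (110.803,127.600) → (94.030,136.889). Open path.

**Shape 3** — `<polyline>` open polyline, stroke `#000000` → engrave (S274, F3036). Machine vertices: (124.434,8.575) → (246.651,115.954) → (137.138,87.479). Open path.

**Shape 4** — `<path>` line segment, stroke `#000000` → engrave (S274, F3036). Machine vertices: (115.399,109.953) → (174.203,27.763). Open path.

(bCNC post)
(Date: synthetic)
G21
G90
G0 X39.521 Y127.065
M3 S274
G01 X156.513 Y109.225 F3036
M5
G0 X168.705 Y89.773
M3 S446
G01 X135.695 Y111.895 F2343
G01 X110.803 Y127.600
G01 X94.030 Y136.889
M5
G0 X124.434 Y8.575
M3 S274
G01 X246.651 Y115.954 F3036
G01 X137.138 Y87.479
M5
G0 X115.399 Y109.953
M3 S274
G01 X174.203 Y27.763 F3036
M5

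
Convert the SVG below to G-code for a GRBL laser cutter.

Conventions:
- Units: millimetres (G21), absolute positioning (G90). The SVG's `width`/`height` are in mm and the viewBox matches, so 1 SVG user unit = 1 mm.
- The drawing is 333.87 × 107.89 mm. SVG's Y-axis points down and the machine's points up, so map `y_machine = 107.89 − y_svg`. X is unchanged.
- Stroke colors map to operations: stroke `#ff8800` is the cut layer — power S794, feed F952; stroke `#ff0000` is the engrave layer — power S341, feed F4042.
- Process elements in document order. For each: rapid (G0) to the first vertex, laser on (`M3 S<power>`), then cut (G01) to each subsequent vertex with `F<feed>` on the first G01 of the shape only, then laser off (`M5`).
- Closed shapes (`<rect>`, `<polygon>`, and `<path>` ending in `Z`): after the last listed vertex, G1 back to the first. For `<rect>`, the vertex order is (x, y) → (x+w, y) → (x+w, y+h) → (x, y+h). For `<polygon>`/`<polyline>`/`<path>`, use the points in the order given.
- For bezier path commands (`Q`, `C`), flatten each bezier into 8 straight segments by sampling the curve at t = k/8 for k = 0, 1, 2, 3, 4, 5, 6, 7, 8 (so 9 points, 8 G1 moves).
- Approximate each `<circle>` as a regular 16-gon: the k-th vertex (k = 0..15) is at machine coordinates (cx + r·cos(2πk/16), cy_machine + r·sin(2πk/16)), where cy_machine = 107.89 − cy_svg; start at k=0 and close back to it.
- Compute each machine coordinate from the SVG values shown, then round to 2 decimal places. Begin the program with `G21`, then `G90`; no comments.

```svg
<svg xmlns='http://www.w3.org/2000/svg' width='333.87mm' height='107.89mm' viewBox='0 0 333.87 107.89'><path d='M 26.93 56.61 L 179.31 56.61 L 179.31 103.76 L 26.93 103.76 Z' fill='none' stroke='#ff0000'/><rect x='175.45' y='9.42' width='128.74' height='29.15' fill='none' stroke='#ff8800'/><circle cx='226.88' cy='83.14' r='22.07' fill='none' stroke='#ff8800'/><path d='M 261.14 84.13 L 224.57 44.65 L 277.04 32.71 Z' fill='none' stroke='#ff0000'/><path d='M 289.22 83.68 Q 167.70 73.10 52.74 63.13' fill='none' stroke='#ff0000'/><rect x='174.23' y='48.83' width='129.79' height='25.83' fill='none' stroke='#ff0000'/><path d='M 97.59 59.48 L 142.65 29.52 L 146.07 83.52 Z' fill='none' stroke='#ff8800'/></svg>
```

1 u = 1 mm; y_m = 107.89 − y.

[1] `<path>` rectangle, #ff0000→engrave S341 F4042: (26.93,51.28) → (179.31,51.28) → (179.31,4.13) → (26.93,4.13) → (26.93,51.28) (closed)

[2] `<rect>` rectangle, #ff8800→cut S794 F952: (175.45,98.47) → (304.19,98.47) → (304.19,69.32) → (175.45,69.32) → (175.45,98.47) (closed)

[3] `<circle>` circle, #ff8800→cut S794 F952: (248.95,24.75) → (247.27,33.20) → (242.49,40.36) → (235.33,45.14) → (226.88,46.82) → (218.43,45.14) → (211.27,40.36) → (206.49,33.20) → (204.81,24.75) → (206.49,16.30) → (211.27,9.14) → (218.43,4.36) → (226.88,2.68) → (235.33,4.36) → (242.49,9.14) → (247.27,16.30) → (248.95,24.75) (closed)

[4] `<path>` regular polygon, #ff0000→engrave S341 F4042: (261.14,23.76) → (224.57,63.24) → (277.04,75.18) → (261.14,23.76) (closed)

[5] `<path>` quadratic bezier, #ff0000→engrave S341 F4042: (289.22,24.21) → (258.94,26.85) → (228.87,29.46) → (199.00,32.06) → (169.34,34.64) → (139.88,37.20) → (110.63,39.74) → (81.58,42.26) → (52.74,44.76)

[6] `<rect>` rectangle, #ff0000→engrave S341 F4042: (174.23,59.06) → (304.02,59.06) → (304.02,33.23) → (174.23,33.23) → (174.23,59.06) (closed)

[7] `<path>` regular polygon, #ff8800→cut S794 F952: (97.59,48.41) → (142.65,78.37) → (146.07,24.37) → (97.59,48.41) (closed)

G21
G90
G0 X26.93 Y51.28
M3 S341
G01 X179.31 Y51.28 F4042
G01 X179.31 Y4.13
G01 X26.93 Y4.13
G01 X26.93 Y51.28
M5
G0 X175.45 Y98.47
M3 S794
G01 X304.19 Y98.47 F952
G01 X304.19 Y69.32
G01 X175.45 Y69.32
G01 X175.45 Y98.47
M5
G0 X248.95 Y24.75
M3 S794
G01 X247.27 Y33.20 F952
G01 X242.49 Y40.36
G01 X235.33 Y45.14
G01 X226.88 Y46.82
G01 X218.43 Y45.14
G01 X211.27 Y40.36
G01 X206.49 Y33.20
G01 X204.81 Y24.75
G01 X206.49 Y16.30
G01 X211.27 Y9.14
G01 X218.43 Y4.36
G01 X226.88 Y2.68
G01 X235.33 Y4.36
G01 X242.49 Y9.14
G01 X247.27 Y16.30
G01 X248.95 Y24.75
M5
G0 X261.14 Y23.76
M3 S341
G01 X224.57 Y63.24 F4042
G01 X277.04 Y75.18
G01 X261.14 Y23.76
M5
G0 X289.22 Y24.21
M3 S341
G01 X258.94 Y26.85 F4042
G01 X228.87 Y29.46
G01 X199.00 Y32.06
G01 X169.34 Y34.64
G01 X139.88 Y37.20
G01 X110.63 Y39.74
G01 X81.58 Y42.26
G01 X52.74 Y44.76
M5
G0 X174.23 Y59.06
M3 S341
G01 X304.02 Y59.06 F4042
G01 X304.02 Y33.23
G01 X174.23 Y33.23
G01 X174.23 Y59.06
M5
G0 X97.59 Y48.41
M3 S794
G01 X142.65 Y78.37 F952
G01 X146.07 Y24.37
G01 X97.59 Y48.41
M5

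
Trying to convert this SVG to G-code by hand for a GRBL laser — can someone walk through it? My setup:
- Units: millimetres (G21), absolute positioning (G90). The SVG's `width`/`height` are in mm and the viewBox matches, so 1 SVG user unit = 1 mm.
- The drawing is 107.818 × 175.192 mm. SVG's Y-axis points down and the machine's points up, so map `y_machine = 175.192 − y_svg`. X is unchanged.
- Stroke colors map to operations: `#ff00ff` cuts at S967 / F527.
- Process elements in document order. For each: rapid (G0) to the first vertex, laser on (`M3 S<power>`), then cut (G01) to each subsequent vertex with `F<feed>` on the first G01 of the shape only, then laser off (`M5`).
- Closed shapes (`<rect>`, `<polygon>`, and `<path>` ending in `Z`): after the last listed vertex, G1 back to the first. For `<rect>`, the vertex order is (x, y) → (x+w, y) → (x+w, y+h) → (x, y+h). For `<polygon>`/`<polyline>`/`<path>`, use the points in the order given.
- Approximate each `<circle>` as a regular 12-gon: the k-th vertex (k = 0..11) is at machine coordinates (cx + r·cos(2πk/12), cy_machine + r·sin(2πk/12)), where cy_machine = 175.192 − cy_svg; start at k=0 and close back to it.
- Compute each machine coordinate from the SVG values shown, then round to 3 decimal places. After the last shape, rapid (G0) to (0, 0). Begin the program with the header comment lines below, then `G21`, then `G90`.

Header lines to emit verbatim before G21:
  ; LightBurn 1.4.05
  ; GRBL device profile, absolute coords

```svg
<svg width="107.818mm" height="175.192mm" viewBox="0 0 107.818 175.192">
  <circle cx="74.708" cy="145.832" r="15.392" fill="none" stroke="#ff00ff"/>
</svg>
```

; LightBurn 1.4.05
; GRBL device profile, absolute coords
G21
G90
G0 X90.100 Y29.360
M3 S967
G01 X88.038 Y37.056 F527
G01 X82.404 Y42.690
G01 X74.708 Y44.752
G01 X67.012 Y42.690
G01 X61.378 Y37.056
G01 X59.316 Y29.360
G01 X61.378 Y21.664
G01 X67.012 Y16.030
G01 X74.708 Y13.968
G01 X82.404 Y16.030
G01 X88.038 Y21.664
G01 X90.100 Y29.360
M5
G0 X0.000 Y0.000

viewBox `0 0 107.818 175.192` with mm width/height → 1 unit = 1 mm. Flip: y_m = 175.192 − y_svg.

**Shape 1** — `<circle>` circle, stroke `#ff00ff` → cut (S967, F527). Machine vertices: (90.100,29.360) → (88.038,37.056) → (82.404,42.690) → (74.708,44.752) → (67.012,42.690) → (61.378,37.056) → (59.316,29.360) → (61.378,21.664) → (67.012,16.030) → (74.708,13.968) → (82.404,16.030) → (88.038,21.664) → (90.100,29.360). Closed: final G1 returns to the first vertex.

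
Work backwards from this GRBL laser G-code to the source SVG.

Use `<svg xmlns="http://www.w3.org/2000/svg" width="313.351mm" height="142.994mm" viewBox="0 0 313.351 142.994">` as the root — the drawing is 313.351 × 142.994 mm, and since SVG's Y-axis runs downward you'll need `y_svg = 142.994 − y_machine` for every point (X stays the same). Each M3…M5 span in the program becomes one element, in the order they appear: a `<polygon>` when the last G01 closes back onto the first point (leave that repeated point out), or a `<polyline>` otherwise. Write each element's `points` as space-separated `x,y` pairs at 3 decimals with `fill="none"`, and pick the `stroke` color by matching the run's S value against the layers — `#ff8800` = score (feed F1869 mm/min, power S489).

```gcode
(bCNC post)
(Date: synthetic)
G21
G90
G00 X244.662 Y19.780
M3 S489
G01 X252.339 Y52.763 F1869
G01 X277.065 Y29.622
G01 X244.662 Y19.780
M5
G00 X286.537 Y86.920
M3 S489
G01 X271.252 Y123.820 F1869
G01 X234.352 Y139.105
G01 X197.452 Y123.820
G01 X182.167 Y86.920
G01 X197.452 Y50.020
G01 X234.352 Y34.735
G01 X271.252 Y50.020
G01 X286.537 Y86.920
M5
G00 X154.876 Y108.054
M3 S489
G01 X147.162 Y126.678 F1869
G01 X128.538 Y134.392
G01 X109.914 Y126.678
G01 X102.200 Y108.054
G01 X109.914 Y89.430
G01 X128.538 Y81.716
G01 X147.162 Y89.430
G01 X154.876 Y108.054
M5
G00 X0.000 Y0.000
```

<svg xmlns="http://www.w3.org/2000/svg" width="313.351mm" height="142.994mm" viewBox="0 0 313.351 142.994">
  <polygon points="244.662,123.214 252.339,90.231 277.065,113.372" fill="none" stroke="#ff8800"/>
  <polygon points="286.537,56.074 271.252,19.174 234.352,3.889 197.452,19.174 182.167,56.074 197.452,92.974 234.352,108.259 271.252,92.974" fill="none" stroke="#ff8800"/>
  <polygon points="154.876,34.940 147.162,16.316 128.538,8.602 109.914,16.316 102.200,34.940 109.914,53.564 128.538,61.278 147.162,53.564" fill="none" stroke="#ff8800"/>
</svg>

Each laser-on run becomes one SVG element. Flip Y back into SVG space with y_svg = 142.994 − y_machine. Every run uses S489, so all elements get stroke `#ff8800` (score).

Run 1: The run returns to its start, so emit a `<polygon>` with points (Y-flipped): 244.662,123.214 252.339,90.231 277.065,113.372.

Run 2: The run returns to its start, so emit a `<polygon>` with points (Y-flipped): 286.537,56.074 271.252,19.174 234.352,3.889 197.452,19.174 182.167,56.074 197.452,92.974 234.352,108.259 271.252,92.974.

Run 3: The run returns to its start, so emit a `<polygon>` with points (Y-flipped): 154.876,34.940 147.162,16.316 128.538,8.602 109.914,16.316 102.200,34.940 109.914,53.564 128.538,61.278 147.162,53.564.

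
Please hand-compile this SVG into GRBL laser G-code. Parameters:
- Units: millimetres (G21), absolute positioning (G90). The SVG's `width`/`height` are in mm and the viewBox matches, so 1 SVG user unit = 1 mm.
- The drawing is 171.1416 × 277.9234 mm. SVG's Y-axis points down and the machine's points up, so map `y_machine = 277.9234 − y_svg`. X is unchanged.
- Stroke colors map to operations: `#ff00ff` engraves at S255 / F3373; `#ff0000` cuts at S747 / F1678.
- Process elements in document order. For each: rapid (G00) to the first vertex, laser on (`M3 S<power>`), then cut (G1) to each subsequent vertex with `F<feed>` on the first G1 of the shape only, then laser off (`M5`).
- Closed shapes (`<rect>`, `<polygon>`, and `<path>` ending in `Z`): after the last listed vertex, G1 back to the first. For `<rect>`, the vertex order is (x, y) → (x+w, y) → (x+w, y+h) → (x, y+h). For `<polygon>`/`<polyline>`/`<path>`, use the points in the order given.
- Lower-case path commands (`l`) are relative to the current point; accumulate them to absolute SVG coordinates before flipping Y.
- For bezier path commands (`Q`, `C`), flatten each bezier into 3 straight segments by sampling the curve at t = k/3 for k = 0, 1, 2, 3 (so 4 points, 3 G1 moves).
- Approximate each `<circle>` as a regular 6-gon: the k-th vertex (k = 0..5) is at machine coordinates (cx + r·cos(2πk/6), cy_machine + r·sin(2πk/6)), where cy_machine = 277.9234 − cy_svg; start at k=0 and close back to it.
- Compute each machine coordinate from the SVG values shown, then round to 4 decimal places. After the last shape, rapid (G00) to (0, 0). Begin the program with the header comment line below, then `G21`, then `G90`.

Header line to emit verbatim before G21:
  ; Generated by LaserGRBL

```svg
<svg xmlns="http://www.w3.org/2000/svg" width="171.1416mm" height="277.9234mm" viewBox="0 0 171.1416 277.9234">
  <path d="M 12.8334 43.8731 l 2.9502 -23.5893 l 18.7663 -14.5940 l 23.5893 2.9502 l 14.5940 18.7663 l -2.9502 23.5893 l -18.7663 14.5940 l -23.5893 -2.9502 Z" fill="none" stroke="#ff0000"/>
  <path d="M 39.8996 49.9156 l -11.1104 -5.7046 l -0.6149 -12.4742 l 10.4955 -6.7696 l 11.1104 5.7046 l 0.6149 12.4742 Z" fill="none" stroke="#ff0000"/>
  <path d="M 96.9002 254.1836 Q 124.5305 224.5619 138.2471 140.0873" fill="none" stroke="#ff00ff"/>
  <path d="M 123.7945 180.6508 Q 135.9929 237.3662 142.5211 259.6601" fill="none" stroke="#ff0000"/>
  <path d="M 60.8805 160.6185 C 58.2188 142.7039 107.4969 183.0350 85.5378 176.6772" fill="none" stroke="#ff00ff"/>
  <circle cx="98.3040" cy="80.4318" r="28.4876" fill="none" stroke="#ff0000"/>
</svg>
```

; Generated by LaserGRBL
G21
G90
G00 X12.8334 Y234.0503
M3 S747
G1 X15.7836 Y257.6396 F1678
G1 X34.5499 Y272.2336
G1 X58.1392 Y269.2834
G1 X72.7332 Y250.5171
G1 X69.7830 Y226.9278
G1 X51.0167 Y212.3338
G1 X27.4274 Y215.2840
G1 X12.8334 Y234.0503
M5
G00 X39.8996 Y228.0078
M3 S747
G1 X28.7892 Y233.7124 F1678
G1 X28.1743 Y246.1866
G1 X38.6698 Y252.9562
G1 X49.7802 Y247.2516
G1 X50.3951 Y234.7774
G1 X39.8996 Y228.0078
M5
G00 X96.9002 Y23.7398
M3 S255
G1 X113.7744 Y49.5824 F3373
G1 X127.5567 Y87.6145
G1 X138.2471 Y137.8361
M5
G00 X123.7945 Y97.2726
M3 S747
G1 X131.2967 Y63.2869 F1678
G1 X137.5389 Y36.9505
G1 X142.5211 Y18.2633
M5
G00 X60.8805 Y117.3049
M3 S255
G1 X70.9700 Y119.6907 F3373
G1 X88.3133 Y106.5649
G1 X85.5378 Y101.2462
M5
G00 X126.7916 Y197.4916
M3 S747
G1 X112.5478 Y222.1626 F1678
G1 X84.0602 Y222.1626
G1 X69.8164 Y197.4916
G1 X84.0602 Y172.8206
G1 X112.5478 Y172.8206
G1 X126.7916 Y197.4916
M5
G00 X0.0000 Y0.0000

Since the viewBox matches the mm dimensions, user units are millimetres directly. The only transform is the Y-flip y_m = 277.9234 − y_svg.

Shape 1 is a regular polygon drawn with `<path>`. Its stroke #ff0000 means cut at S747, F1678. After flipping Y the toolpath is (12.8334,234.0503) → (15.7836,257.6396) → (34.5499,272.2336) → (58.1392,269.2834) → (72.7332,250.5171) → (69.7830,226.9278) → (51.0167,212.3338) → (27.4274,215.2840) → (12.8334,234.0503), returning to the start.

Shape 2 is a regular polygon drawn with `<path>`. Its stroke #ff0000 means cut at S747, F1678. After flipping Y the toolpath is (39.8996,228.0078) → (28.7892,233.7124) → (28.1743,246.1866) → (38.6698,252.9562) → (49.7802,247.2516) → (50.3951,234.7774) → (39.8996,228.0078), returning to the start.

Shape 3 is a quadratic bezier drawn with `<path>`. Its stroke #ff00ff means engrave at S255, F3373. After flipping Y the toolpath is (96.9002,23.7398) → (113.7744,49.5824) → (127.5567,87.6145) → (138.2471,137.8361).

Shape 4 is a quadratic bezier drawn with `<path>`. Its stroke #ff0000 means cut at S747, F1678. After flipping Y the toolpath is (123.7945,97.2726) → (131.2967,63.2869) → (137.5389,36.9505) → (142.5211,18.2633).

Shape 5 is a cubic bezier drawn with `<path>`. Its stroke #ff00ff means engrave at S255, F3373. After flipping Y the toolpath is (60.8805,117.3049) → (70.9700,119.6907) → (88.3133,106.5649) → (85.5378,101.2462).

Shape 6 is a circle drawn with `<circle>`. Its stroke #ff0000 means cut at S747, F1678. After flipping Y the toolpath is (126.7916,197.4916) → (112.5478,222.1626) → (84.0602,222.1626) → (69.8164,197.4916) → (84.0602,172.8206) → (112.5478,172.8206) → (126.7916,197.4916), returning to the start.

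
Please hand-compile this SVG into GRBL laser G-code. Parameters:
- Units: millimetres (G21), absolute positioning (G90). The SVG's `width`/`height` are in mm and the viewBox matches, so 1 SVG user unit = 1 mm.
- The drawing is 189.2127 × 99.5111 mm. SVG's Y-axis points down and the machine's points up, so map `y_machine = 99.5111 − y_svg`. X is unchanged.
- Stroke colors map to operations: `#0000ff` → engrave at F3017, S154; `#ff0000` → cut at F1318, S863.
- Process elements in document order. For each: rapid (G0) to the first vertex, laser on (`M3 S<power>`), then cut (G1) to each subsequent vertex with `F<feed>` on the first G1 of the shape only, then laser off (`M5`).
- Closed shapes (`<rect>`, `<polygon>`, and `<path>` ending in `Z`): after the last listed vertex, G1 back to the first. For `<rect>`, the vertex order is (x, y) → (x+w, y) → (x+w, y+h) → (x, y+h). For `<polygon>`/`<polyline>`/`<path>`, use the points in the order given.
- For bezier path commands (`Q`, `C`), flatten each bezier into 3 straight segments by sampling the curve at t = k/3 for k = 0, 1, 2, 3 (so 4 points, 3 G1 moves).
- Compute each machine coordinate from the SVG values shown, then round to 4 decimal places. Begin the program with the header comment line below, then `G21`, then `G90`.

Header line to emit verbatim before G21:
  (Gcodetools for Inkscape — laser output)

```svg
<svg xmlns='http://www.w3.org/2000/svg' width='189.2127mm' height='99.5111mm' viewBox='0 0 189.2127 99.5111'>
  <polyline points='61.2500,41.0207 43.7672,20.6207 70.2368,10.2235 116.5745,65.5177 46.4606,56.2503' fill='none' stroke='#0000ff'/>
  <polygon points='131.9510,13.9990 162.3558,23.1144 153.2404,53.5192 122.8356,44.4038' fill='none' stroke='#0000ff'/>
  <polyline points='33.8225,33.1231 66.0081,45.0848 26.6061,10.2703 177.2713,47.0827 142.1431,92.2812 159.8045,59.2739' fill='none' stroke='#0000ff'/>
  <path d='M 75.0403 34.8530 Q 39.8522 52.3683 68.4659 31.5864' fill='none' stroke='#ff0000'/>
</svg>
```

(Gcodetools for Inkscape — laser output)
G21
G90
G0 X61.2500 Y58.4904
M3 S154
G1 X43.7672 Y78.8904 F3017
G1 X70.2368 Y89.2876
G1 X116.5745 Y33.9934
G1 X46.4606 Y43.2608
M5
G0 X131.9510 Y85.5121
M3 S154
G1 X162.3558 Y76.3967 F3017
G1 X153.2404 Y45.9919
G1 X122.8356 Y55.1073
G1 X131.9510 Y85.5121
M5
G0 X33.8225 Y66.3880
M3 S154
G1 X66.0081 Y54.4263 F3017
G1 X26.6061 Y89.2408
G1 X177.2713 Y52.4284
G1 X142.1431 Y7.2299
G1 X159.8045 Y40.2372
M5
G0 X75.0403 Y64.6581
M3 S863
G1 X58.6707 Y57.2365 F1318
G1 X56.4792 Y58.3253
G1 X68.4659 Y67.9247
M5

viewBox `0 0 189.2127 99.5111` with mm width/height → 1 unit = 1 mm. Flip: y_m = 99.5111 − y_svg.

**Shape 1** — `<polyline>` open polyline, stroke `#0000ff` → engrave (S154, F3017). Machine vertices: (61.2500,58.4904) → (43.7672,78.8904) → (70.2368,89.2876) → (116.5745,33.9934) → (46.4606,43.2608). Open path.

**Shape 2** — `<polygon>` regular polygon, stroke `#0000ff` → engrave (S154, F3017). Machine vertices: (131.9510,85.5121) → (162.3558,76.3967) → (153.2404,45.9919) → (122.8356,55.1073) → (131.9510,85.5121). Closed: final G1 returns to the first vertex.

**Shape 3** — `<polyline>` open polyline, stroke `#0000ff` → engrave (S154, F3017). Machine vertices: (33.8225,66.3880) → (66.0081,54.4263) → (26.6061,89.2408) → (177.2713,52.4284) → (142.1431,7.2299) → (159.8045,40.2372). Open path.

**Shape 4** — `<path>` quadratic bezier, stroke `#ff0000` → cut (S863, F1318). Control points (SVG): P0=(75.0403,34.8530), P1=(39.8522,52.3683), P2=(68.4659,31.5864); sampled at t=k/3. Machine vertices: (75.0403,64.6581) → (58.6707,57.2365) → (56.4792,58.3253) → (68.4659,67.9247). Open path.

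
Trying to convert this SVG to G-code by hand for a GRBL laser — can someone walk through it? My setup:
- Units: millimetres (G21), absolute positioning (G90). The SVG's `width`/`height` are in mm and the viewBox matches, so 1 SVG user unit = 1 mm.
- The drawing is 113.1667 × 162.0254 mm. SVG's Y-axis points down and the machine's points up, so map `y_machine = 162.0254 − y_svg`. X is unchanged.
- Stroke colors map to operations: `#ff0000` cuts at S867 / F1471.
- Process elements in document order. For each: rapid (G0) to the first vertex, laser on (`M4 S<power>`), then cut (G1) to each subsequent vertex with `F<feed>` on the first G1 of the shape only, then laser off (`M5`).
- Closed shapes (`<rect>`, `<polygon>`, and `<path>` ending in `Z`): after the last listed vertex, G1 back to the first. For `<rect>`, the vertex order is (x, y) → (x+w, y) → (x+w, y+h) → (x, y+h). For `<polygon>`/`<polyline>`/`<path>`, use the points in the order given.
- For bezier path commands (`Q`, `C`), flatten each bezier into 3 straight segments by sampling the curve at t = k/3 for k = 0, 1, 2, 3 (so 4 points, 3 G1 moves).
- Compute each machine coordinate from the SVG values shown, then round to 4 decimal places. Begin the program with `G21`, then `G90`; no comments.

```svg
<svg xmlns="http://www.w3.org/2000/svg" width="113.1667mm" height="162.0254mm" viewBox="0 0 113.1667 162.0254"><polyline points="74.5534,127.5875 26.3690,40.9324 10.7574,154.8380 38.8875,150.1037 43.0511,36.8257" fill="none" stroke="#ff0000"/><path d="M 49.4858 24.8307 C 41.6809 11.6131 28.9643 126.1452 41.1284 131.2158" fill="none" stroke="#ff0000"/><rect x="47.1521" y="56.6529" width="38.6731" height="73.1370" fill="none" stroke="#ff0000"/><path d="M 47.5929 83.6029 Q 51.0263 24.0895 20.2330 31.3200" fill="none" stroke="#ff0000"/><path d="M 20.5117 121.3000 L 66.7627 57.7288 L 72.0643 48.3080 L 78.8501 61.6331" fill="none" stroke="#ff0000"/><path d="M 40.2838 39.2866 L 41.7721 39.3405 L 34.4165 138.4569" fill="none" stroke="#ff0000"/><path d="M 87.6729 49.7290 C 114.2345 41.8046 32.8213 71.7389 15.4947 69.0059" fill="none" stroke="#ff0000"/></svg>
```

viewBox `0 0 113.1667 162.0254` with mm width/height → 1 unit = 1 mm. Flip: y_m = 162.0254 − y_svg.

**Shape 1** — `<polyline>` open polyline, stroke `#ff0000` → cut (S867, F1471). Machine vertices: (74.5534,34.4379) → (26.3690,121.0930) → (10.7574,7.1874) → (38.8875,11.9217) → (43.0511,125.1997). Open path.

**Shape 2** — `<path>` cubic bezier, stroke `#ff0000` → cut (S867, F1471). Control points (SVG): P0=(49.4858,24.8307), P1=(41.6809,11.6131), P2=(28.9643,126.1452), P3=(41.1284,131.2158); sampled at t=k/3. Machine vertices: (49.4858,137.1947) → (41.1471,116.6147) → (36.1544,63.5818) → (41.1284,30.8096). Open path.

**Shape 3** — `<rect>` rectangle, stroke `#ff0000` → cut (S867, F1471). Machine vertices: (47.1521,105.3725) → (85.8252,105.3725) → (85.8252,32.2355) → (47.1521,32.2355) → (47.1521,105.3725). Closed: final G1 returns to the first vertex.

**Shape 4** — `<path>` quadratic bezier, stroke `#ff0000` → cut (S867, F1471). Control points (SVG): P0=(47.5929,83.6029), P1=(51.0263,24.0895), P2=(20.2330,31.3200); sampled at t=k/3. Machine vertices: (47.5929,78.4225) → (46.0789,110.6821) → (36.9589,128.1097) → (20.2330,130.7054). Open path.

**Shape 5** — `<path>` open polyline, stroke `#ff0000` → cut (S867, F1471). Machine vertices: (20.5117,40.7254) → (66.7627,104.2966) → (72.0643,113.7174) → (78.8501,100.3923). Open path.

**Shape 6** — `<path>` open polyline, stroke `#ff0000` → cut (S867, F1471). Machine vertices: (40.2838,122.7388) → (41.7721,122.6849) → (34.4165,23.5685). Open path.

**Shape 7** — `<path>` cubic bezier, stroke `#ff0000` → cut (S867, F1471). Control points (SVG): P0=(87.6729,49.7290), P1=(114.2345,41.8046), P2=(32.8213,71.7389), P3=(15.4947,69.0059); sampled at t=k/3. Machine vertices: (87.6729,112.2964) → (84.6155,110.2133) → (47.8109,98.5635) → (15.4947,93.0195). Open path.

G21
G90
G0 X74.5534 Y34.4379
M4 S867
G1 X26.3690 Y121.0930 F1471
G1 X10.7574 Y7.1874
G1 X38.8875 Y11.9217
G1 X43.0511 Y125.1997
M5
G0 X49.4858 Y137.1947
M4 S867
G1 X41.1471 Y116.6147 F1471
G1 X36.1544 Y63.5818
G1 X41.1284 Y30.8096
M5
G0 X47.1521 Y105.3725
M4 S867
G1 X85.8252 Y105.3725 F1471
G1 X85.8252 Y32.2355
G1 X47.1521 Y32.2355
G1 X47.1521 Y105.3725
M5
G0 X47.5929 Y78.4225
M4 S867
G1 X46.0789 Y110.6821 F1471
G1 X36.9589 Y128.1097
G1 X20.2330 Y130.7054
M5
G0 X20.5117 Y40.7254
M4 S867
G1 X66.7627 Y104.2966 F1471
G1 X72.0643 Y113.7174
G1 X78.8501 Y100.3923
M5
G0 X40.2838 Y122.7388
M4 S867
G1 X41.7721 Y122.6849 F1471
G1 X34.4165 Y23.5685
M5
G0 X87.6729 Y112.2964
M4 S867
G1 X84.6155 Y110.2133 F1471
G1 X47.8109 Y98.5635
G1 X15.4947 Y93.0195
M5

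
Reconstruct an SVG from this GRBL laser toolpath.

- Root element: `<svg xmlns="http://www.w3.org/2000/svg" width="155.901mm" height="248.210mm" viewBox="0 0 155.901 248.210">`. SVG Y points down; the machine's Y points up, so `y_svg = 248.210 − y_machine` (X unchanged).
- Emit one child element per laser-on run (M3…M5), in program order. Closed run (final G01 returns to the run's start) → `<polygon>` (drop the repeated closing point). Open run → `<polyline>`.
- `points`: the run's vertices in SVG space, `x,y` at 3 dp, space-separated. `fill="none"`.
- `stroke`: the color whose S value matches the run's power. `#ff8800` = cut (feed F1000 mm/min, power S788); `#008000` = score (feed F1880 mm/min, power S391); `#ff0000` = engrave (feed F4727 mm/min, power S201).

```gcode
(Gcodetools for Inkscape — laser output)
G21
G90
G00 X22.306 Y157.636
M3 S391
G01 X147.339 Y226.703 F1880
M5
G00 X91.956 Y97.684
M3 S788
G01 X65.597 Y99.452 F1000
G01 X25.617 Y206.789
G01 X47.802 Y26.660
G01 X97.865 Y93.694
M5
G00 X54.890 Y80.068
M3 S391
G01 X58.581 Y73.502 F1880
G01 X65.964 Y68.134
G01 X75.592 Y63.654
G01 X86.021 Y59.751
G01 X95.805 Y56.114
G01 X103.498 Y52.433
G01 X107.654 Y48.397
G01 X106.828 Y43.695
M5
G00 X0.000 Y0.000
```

<svg xmlns="http://www.w3.org/2000/svg" width="155.901mm" height="248.210mm" viewBox="0 0 155.901 248.210">
  <polyline points="22.306,90.574 147.339,21.507" fill="none" stroke="#008000"/>
  <polyline points="91.956,150.526 65.597,148.758 25.617,41.421 47.802,221.550 97.865,154.516" fill="none" stroke="#ff8800"/>
  <polyline points="54.890,168.142 58.581,174.708 65.964,180.076 75.592,184.556 86.021,188.459 95.805,192.096 103.498,195.777 107.654,199.813 106.828,204.515" fill="none" stroke="#008000"/>
</svg>

y_svg = 248.210 − y_m.

[1] S391→`#008000` (score); open run; points: 22.306,90.574 147.339,21.507

[2] S788→`#ff8800` (cut); open run; points: 91.956,150.526 65.597,148.758 25.617,41.421 47.802,221.550 97.865,154.516

[3] S391→`#008000` (score); open run; points: 54.890,168.142 58.581,174.708 65.964,180.076 75.592,184.556 86.021,188.459 95.805,192.096 103.498,195.777 107.654,199.813 106.828,204.515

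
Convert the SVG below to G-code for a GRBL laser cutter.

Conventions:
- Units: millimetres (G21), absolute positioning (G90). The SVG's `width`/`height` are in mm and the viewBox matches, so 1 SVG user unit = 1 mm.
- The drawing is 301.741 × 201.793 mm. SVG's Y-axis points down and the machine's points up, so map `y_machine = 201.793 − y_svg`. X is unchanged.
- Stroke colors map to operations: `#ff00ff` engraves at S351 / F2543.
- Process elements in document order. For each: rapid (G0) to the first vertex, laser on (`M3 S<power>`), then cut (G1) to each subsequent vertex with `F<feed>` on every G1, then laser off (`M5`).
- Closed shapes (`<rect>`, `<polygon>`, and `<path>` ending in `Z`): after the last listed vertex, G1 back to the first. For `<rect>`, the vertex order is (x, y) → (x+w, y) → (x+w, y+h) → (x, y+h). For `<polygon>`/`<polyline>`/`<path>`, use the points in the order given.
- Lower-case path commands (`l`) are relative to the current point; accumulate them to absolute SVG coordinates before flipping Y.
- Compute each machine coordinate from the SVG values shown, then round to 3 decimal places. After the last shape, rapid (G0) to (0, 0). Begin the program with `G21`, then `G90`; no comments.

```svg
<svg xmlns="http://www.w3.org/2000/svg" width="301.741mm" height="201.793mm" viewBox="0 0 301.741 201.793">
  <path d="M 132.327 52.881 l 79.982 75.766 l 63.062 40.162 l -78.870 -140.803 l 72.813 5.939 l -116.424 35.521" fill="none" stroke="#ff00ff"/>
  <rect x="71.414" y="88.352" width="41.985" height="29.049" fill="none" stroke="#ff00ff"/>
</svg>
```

viewBox `0 0 301.741 201.793` with mm width/height → 1 unit = 1 mm. Flip: y_m = 201.793 − y_svg.

**Shape 1** — `<path>` open polyline, stroke `#ff00ff` → engrave (S351, F2543). Machine vertices: (132.327,148.912) → (212.309,73.146) → (275.371,32.984) → (196.501,173.787) → (269.314,167.848) → (152.890,132.327). Open path.

**Shape 2** — `<rect>` rectangle, stroke `#ff00ff` → engrave (S351, F2543). Machine vertices: (71.414,113.441) → (113.399,113.441) → (113.399,84.392) → (71.414,84.392) → (71.414,113.441). Closed: final G1 returns to the first vertex.

G21
G90
G0 X132.327 Y148.912
M3 S351
G1 X212.309 Y73.146 F2543
G1 X275.371 Y32.984 F2543
G1 X196.501 Y173.787 F2543
G1 X269.314 Y167.848 F2543
G1 X152.890 Y132.327 F2543
M5
G0 X71.414 Y113.441
M3 S351
G1 X113.399 Y113.441 F2543
G1 X113.399 Y84.392 F2543
G1 X71.414 Y84.392 F2543
G1 X71.414 Y113.441 F2543
M5
G0 X0.000 Y0.000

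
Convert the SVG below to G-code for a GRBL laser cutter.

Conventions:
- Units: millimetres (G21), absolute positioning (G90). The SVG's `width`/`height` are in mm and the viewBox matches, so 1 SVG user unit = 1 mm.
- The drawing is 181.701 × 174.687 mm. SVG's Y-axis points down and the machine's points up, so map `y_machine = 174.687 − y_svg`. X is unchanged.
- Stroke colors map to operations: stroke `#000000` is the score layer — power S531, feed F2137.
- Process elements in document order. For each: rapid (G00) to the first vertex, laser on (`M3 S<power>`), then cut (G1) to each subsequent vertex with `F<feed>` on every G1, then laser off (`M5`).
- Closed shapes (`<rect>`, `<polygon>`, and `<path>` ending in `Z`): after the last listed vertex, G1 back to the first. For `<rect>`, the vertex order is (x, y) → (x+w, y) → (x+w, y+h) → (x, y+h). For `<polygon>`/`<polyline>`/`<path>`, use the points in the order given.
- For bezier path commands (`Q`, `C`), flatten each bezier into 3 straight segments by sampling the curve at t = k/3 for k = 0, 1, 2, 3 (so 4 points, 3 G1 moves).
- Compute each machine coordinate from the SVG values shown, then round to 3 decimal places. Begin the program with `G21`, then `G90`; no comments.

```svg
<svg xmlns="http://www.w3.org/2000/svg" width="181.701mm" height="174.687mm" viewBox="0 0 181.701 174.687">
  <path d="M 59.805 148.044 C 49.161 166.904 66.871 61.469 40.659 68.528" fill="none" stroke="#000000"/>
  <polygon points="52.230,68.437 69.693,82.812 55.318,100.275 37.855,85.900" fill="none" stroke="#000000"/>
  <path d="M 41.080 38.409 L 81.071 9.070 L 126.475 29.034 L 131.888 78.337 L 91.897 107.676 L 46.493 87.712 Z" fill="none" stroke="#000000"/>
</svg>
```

G21
G90
G00 X59.805 Y26.643
M3 S531
G1 X55.935 Y40.445 F2137
G1 X54.907 Y84.490 F2137
G1 X40.659 Y106.159 F2137
M5
G00 X52.230 Y106.250
M3 S531
G1 X69.693 Y91.875 F2137
G1 X55.318 Y74.412 F2137
G1 X37.855 Y88.787 F2137
G1 X52.230 Y106.250 F2137
M5
G00 X41.080 Y136.278
M3 S531
G1 X81.071 Y165.617 F2137
G1 X126.475 Y145.653 F2137
G1 X131.888 Y96.350 F2137
G1 X91.897 Y67.011 F2137
G1 X46.493 Y86.975 F2137
G1 X41.080 Y136.278 F2137
M5

1 u = 1 mm; y_m = 174.687 − y.

[1] `<path>` cubic bezier, #000000→score S531 F2137: (59.805,26.643) → (55.935,40.445) → (54.907,84.490) → (40.659,106.159)

[2] `<polygon>` regular polygon, #000000→score S531 F2137: (52.230,106.250) → (69.693,91.875) → (55.318,74.412) → (37.855,88.787) → (52.230,106.250) (closed)

[3] `<path>` regular polygon, #000000→score S531 F2137: (41.080,136.278) → (81.071,165.617) → (126.475,145.653) → (131.888,96.350) → (91.897,67.011) → (46.493,86.975) → (41.080,136.278) (closed)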